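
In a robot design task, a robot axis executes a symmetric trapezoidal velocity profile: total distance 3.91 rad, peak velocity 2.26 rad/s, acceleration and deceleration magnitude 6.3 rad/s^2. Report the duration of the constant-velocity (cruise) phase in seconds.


t_acc = v/a = 0.358730 s, d_acc = v^2/(2a) = 0.405365 rad each
d_cruise = 3.91 - 2*0.405365 = 3.099270 rad
t_cruise = d_cruise/v = 3.099270/2.26 = 1.3714

1.3714 s


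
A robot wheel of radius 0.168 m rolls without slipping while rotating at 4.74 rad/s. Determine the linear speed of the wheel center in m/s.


v = omega * r = 4.74 * 0.168 = 0.7963

0.7963 m/s


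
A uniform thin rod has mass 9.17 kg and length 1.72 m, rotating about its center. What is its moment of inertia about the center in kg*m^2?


I = (1/12)*m*L^2 = (1/12)*9.17*1.72^2 = 2.2607

2.2607 kg*m^2


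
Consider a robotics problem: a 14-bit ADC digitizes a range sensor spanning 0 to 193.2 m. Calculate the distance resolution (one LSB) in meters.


res = range / 2^n = 193.2/2^14 = 193.2/16384 = 0.0118

0.0118 m


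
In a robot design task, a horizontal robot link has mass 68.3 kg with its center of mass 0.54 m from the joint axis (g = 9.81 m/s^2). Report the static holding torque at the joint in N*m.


tau = m*g*L = 68.3 * 9.81 * 0.54 = 361.8124

361.8124 N*m


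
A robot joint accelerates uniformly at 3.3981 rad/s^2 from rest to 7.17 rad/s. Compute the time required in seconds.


t = delta_omega / alpha = 7.17 / 3.3981 = 2.1100

2.1100 s


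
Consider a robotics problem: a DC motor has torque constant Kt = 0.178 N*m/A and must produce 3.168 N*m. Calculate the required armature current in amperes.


I = tau / Kt = 3.168/0.178 = 17.7978

17.7978 A


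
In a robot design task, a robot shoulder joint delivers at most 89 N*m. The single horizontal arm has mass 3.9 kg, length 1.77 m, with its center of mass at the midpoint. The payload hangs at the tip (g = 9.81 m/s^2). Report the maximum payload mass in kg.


tau_arm = m_arm*g*(L/2) = 3.9*9.81*1.77/2 = 33.8592 N*m
tau_payload = tau_max - tau_arm = 89 - 33.8592 = 55.1408
m_payload = tau_payload / (g*L) = 55.1408 / (9.81*1.77) = 3.1756

3.1756 kg


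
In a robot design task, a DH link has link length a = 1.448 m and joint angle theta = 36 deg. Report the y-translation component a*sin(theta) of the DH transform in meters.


a*sin(theta) = 1.448*sin(36 deg) = 0.8511

0.8511 m


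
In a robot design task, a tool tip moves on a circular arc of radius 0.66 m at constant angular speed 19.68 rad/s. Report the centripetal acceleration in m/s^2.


a_c = omega^2 * r = 19.68^2 * 0.66 = 255.6196

255.6196 m/s^2


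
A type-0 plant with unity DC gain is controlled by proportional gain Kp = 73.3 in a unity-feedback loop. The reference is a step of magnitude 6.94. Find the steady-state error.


e_ss = R/(1 + Kp) = 6.94/(1 + 73.3) = 6.94/74.3000 = 0.0934

0.0934


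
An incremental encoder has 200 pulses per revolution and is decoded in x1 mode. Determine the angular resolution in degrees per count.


resolution = 360 / (PPR * 1) = 360 / 200 = 1.8000

1.8000 degrees


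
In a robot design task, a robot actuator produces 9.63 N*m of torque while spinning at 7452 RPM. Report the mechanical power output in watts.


omega = 7452 * 2*pi/60 = 780.371615 rad/s
P = tau * omega = 9.63 * 780.371615 = 7514.9787

7514.9787 W


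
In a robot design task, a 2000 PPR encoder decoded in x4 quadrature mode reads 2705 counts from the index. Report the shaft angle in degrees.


angle = counts * 360 / (PPR*4) = 2705 * 360 / 8000 = 121.7250

121.7250 degrees


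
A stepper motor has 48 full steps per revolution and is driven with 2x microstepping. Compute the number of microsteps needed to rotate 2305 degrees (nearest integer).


step_size = 360/(48*2) = 360/96 = 3.750000 deg
n = 2305/(360/96) = 2305*96/360 = 614.6667 -> 615

615 steps


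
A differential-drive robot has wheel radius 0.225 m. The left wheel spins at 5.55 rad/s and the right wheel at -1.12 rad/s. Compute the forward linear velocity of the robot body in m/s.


v = r*(wR + wL)/2 = 0.225*(-1.12 + 5.55)/2 = 0.4984

0.4984 m/s


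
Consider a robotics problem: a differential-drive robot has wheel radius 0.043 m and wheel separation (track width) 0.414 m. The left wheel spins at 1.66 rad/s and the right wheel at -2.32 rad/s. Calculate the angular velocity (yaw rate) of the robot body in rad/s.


omega = r*(wR - wL)/L = 0.043*(-2.32 - (1.66))/0.414 = -0.4134

-0.4134 rad/s


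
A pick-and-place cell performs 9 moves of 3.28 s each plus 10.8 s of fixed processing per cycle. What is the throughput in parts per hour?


T_cycle = 9*3.28 + 10.8 = 40.3200 s
rate = 3600/T = 89.2857

89.2857 parts/hour


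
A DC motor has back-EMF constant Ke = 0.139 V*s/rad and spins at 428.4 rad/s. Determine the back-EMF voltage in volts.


V_emf = Ke * omega = 0.139*428.4 = 59.5476

59.5476 V


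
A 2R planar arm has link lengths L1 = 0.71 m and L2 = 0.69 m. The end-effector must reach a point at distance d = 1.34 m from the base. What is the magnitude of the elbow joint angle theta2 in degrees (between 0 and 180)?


cos(th2) = (d^2 - L1^2 - L2^2)/(2*L1*L2) = (1.34^2 - 0.71^2 - 0.69^2)/(2*0.71*0.69) = 0.83221066
th2 = acos(0.83221066) = 33.6735 deg

33.6735 degrees


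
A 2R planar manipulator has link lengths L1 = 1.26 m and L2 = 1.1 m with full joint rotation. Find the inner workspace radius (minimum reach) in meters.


r_min = |L1 - L2| = |1.26 - 1.1| = 0.1600

0.1600 m


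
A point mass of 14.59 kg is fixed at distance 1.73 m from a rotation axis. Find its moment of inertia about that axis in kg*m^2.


I = m*r^2 = 14.59*1.73^2 = 43.6664

43.6664 kg*m^2


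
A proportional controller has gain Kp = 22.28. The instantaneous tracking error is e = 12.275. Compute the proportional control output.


u_P = Kp * e = 22.28 * 12.275 = 273.4870

273.4870


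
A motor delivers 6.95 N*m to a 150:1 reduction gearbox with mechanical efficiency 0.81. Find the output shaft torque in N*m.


tau_out = tau_in * N * eta = 6.95 * 150 * 0.81 = 844.4250

844.4250 N*m


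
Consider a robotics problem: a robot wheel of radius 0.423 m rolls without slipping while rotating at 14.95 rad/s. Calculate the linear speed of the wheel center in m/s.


v = omega * r = 14.95 * 0.423 = 6.3238

6.3238 m/s


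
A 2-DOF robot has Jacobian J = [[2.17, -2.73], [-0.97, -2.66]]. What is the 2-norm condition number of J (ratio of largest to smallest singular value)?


JJ^T eigenvalues: trace(JJ^T) = 20.1783, det(JJ^T) = det(J)^2 = 70.90145209
s_max^2 = (20.1783 + sqrt(123.55798253))/2 = 15.64698192
s_min^2 = (20.1783 - sqrt(123.55798253))/2 = 4.53131808
kappa = s_max/s_min = sqrt(15.64698192/4.53131808) = 1.8582

1.8582


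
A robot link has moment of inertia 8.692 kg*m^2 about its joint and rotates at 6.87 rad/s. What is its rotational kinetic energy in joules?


KE = (1/2)*I*omega^2 = 0.5*8.692*6.87^2 = 205.1177

205.1177 J


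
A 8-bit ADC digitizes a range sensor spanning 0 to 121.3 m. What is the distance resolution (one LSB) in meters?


res = range / 2^n = 121.3/2^8 = 121.3/256 = 0.4738

0.4738 m


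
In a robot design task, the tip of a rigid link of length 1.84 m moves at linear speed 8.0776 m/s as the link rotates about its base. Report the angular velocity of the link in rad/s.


omega = v / L = 8.0776 / 1.84 = 4.3900

4.3900 rad/s


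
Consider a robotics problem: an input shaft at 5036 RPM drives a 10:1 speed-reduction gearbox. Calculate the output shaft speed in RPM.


omega_out = omega_in / N = 5036 / 10 = 503.6000

503.6000 RPM


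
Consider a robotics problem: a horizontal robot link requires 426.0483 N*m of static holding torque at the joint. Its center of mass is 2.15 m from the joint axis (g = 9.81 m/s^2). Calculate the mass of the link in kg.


m = tau / (g*L) = 426.0483 / (9.81 * 2.15) = 20.2000

20.2000 kg


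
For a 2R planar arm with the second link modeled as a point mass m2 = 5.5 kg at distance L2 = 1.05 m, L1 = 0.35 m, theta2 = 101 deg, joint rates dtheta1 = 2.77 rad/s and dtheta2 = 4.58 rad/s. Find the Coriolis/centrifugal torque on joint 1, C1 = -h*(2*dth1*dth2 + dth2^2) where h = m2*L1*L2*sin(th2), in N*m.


h = m2*L1*L2*sin(th2) = 5.5*0.35*1.05*sin(101 deg) = 1.984114
C1 = -h*(2*2.77*4.58 + 4.58^2) = -1.984114*46.3496 = -91.9629

-91.9629 N*m


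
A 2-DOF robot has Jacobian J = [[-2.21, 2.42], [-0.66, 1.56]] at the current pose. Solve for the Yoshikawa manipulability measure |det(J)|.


det(J) = -2.21*1.56 - (2.42)*(-0.66) = -1.8504
|det(J)| = 1.8504

1.8504


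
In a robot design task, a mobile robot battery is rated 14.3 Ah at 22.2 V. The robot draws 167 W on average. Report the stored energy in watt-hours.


E = capacity * V = 14.3*22.2 = 317.4600

317.4600 Wh


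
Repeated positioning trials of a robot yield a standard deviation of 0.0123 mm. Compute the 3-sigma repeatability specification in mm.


repeatability = 3*sigma = 3*0.0123 = 0.0369

0.0369 mm


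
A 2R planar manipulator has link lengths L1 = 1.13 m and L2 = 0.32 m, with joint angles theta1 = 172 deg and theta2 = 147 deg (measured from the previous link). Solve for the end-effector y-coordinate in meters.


y = L1*sin(th1) + L2*sin(th1+th2) = 1.13*sin(172 deg) + 0.32*sin(319 deg) = -0.0527

-0.0527 m


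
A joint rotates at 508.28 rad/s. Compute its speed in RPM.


RPM = 508.28 * 60/(2*pi) = 4853.7165

4853.7165 RPM


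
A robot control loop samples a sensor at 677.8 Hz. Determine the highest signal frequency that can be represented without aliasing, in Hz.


f_max = f_s/2 = 677.8/2 = 338.9000

338.9000 Hz


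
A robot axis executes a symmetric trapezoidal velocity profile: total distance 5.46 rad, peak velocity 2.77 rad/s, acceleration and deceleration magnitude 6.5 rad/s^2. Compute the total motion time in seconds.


t_acc = v/a = 2.77/6.5 = 0.426154 s
d_acc = v^2/(2a) = 0.590223 rad (each ramp)
d_cruise = 5.46 - 2*0.590223 = 4.279554 rad
t_cruise = 4.279554/2.77 = 1.544965 s
t_total = 2*0.426154 + 1.544965 = 2.3973

2.3973 s


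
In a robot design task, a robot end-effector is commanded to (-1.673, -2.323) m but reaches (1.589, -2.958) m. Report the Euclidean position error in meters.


dx = 1.589 - (-1.673) = 3.2620, dy = -2.958 - (-2.323) = -0.6350
err = sqrt(10.640644 + 0.403225) = 3.3232

3.3232 m


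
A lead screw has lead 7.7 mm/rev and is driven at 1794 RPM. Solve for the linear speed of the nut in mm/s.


v = lead * (RPM/60) = 7.7*1794/60 = 230.2300

230.2300 mm/s


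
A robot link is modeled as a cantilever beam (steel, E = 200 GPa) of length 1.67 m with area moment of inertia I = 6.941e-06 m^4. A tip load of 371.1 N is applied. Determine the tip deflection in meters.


delta = F*L^3/(3*E*I) = 371.1*1.67^3/(3*2.000e+11*6.941e-06)
      = 1728.3845193/4164600 = 4.1502e-04

4.1502e-04 m


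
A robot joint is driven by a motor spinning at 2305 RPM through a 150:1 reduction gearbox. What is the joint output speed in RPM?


omega_joint = omega_motor / N = 2305 / 150 = 15.3667

15.3667 RPM


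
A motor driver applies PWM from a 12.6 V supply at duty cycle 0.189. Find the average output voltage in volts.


V_avg = V_supply * D = 12.6*0.189 = 2.3814

2.3814 V


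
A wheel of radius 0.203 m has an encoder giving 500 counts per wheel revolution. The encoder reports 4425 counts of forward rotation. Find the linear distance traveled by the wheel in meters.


revs = 4425/500 = 8.850000
d = revs * 2*pi*r = 8.850000 * 2*pi*0.203 = 11.2881

11.2881 m


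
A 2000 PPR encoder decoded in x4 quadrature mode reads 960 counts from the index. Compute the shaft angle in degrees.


angle = counts * 360 / (PPR*4) = 960 * 360 / 8000 = 43.2000

43.2000 degrees


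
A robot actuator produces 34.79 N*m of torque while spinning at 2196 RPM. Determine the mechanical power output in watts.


omega = 2196 * 2*pi/60 = 229.964582 rad/s
P = tau * omega = 34.79 * 229.964582 = 8000.4678

8000.4678 W


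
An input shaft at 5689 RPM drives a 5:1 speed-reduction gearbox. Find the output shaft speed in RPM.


omega_out = omega_in / N = 5689 / 5 = 1137.8000

1137.8000 RPM


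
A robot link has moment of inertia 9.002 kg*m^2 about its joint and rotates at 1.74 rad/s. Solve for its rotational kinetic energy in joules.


KE = (1/2)*I*omega^2 = 0.5*9.002*1.74^2 = 13.6272

13.6272 J


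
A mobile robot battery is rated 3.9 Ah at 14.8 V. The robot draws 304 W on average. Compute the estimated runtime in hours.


E = 3.9*14.8 = 57.7200 Wh
t = E/P = 57.7200/304 = 0.1899

0.1899 hours


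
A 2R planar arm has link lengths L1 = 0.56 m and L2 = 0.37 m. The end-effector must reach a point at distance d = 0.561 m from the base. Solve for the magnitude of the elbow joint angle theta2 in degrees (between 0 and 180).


cos(th2) = (d^2 - L1^2 - L2^2)/(2*L1*L2) = (0.561^2 - 0.56^2 - 0.37^2)/(2*0.56*0.37) = -0.32765203
th2 = acos(-0.32765203) = 109.1263 deg

109.1263 degrees


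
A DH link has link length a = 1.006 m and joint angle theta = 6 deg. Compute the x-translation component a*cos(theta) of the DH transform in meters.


a*cos(theta) = 1.006*cos(6 deg) = 1.0005

1.0005 m


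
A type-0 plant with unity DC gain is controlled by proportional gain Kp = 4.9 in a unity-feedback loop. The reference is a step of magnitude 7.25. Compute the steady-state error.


e_ss = R/(1 + Kp) = 7.25/(1 + 4.9) = 7.25/5.9000 = 1.2288

1.2288


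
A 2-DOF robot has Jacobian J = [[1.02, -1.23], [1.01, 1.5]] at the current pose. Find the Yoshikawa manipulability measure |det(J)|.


det(J) = 1.02*1.5 - (-1.23)*(1.01) = 2.7723
|det(J)| = 2.7723

2.7723


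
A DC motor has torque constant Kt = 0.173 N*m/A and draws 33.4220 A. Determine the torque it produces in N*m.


tau = Kt * I = 0.173*33.4220 = 5.7820

5.7820 N*m


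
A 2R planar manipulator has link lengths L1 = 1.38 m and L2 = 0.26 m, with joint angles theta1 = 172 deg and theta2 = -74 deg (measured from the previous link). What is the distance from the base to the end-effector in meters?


x = L1*cos(th1) + L2*cos(th1+th2) = -1.402755
y = L1*sin(th1) + L2*sin(th1+th2) = 0.449529
d = sqrt(x^2 + y^2) = sqrt(1.967722 + 0.202076) = 1.4730

1.4730 m


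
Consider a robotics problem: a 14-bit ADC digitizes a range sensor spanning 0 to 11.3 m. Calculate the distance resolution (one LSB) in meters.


res = range / 2^n = 11.3/2^14 = 11.3/16384 = 6.8970e-04

6.8970e-04 m


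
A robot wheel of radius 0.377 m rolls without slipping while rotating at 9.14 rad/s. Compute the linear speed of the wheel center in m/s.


v = omega * r = 9.14 * 0.377 = 3.4458

3.4458 m/s


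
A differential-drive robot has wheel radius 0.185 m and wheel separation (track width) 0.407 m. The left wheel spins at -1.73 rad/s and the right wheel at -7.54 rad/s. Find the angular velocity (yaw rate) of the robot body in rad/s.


omega = r*(wR - wL)/L = 0.185*(-7.54 - (-1.73))/0.407 = -2.6409

-2.6409 rad/s


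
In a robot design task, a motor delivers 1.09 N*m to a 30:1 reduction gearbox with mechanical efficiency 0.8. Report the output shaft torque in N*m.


tau_out = tau_in * N * eta = 1.09 * 30 * 0.8 = 26.1600

26.1600 N*m


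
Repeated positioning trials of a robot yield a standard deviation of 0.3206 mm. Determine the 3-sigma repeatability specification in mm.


repeatability = 3*sigma = 3*0.3206 = 0.9618

0.9618 mm


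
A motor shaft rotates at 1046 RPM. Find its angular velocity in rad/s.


omega = 1046 * 2*pi/60 = 109.5369

109.5369 rad/s


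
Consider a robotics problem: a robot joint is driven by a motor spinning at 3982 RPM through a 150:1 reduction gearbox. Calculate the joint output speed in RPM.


omega_joint = omega_motor / N = 3982 / 150 = 26.5467

26.5467 RPM


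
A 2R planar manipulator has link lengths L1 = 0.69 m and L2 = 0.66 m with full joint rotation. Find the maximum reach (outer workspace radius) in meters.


r_max = L1 + L2 = 0.69 + 0.66 = 1.3500

1.3500 m


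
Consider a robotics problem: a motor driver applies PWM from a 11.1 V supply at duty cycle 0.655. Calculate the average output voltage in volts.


V_avg = V_supply * D = 11.1*0.655 = 7.2705

7.2705 V


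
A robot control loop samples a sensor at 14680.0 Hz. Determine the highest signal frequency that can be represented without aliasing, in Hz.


f_max = f_s/2 = 14680.0/2 = 7340.0000

7340.0000 Hz


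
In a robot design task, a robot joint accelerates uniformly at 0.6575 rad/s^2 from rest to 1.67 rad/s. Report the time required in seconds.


t = delta_omega / alpha = 1.67 / 0.6575 = 2.5399

2.5399 s


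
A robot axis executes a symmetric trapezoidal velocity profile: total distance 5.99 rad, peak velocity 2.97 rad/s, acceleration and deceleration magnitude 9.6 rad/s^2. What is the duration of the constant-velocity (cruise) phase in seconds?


t_acc = v/a = 0.309375 s, d_acc = v^2/(2a) = 0.459422 rad each
d_cruise = 5.99 - 2*0.459422 = 5.071156 rad
t_cruise = d_cruise/v = 5.071156/2.97 = 1.7075

1.7075 s


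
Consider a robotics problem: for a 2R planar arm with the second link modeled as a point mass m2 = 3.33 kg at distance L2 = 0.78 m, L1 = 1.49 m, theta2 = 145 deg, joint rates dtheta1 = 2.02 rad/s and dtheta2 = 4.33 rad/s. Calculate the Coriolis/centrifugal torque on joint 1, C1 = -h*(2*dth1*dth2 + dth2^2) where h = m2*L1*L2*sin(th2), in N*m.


h = m2*L1*L2*sin(th2) = 3.33*1.49*0.78*sin(145 deg) = 2.219813
C1 = -h*(2*2.02*4.33 + 4.33^2) = -2.219813*36.2421 = -80.4507

-80.4507 N*m


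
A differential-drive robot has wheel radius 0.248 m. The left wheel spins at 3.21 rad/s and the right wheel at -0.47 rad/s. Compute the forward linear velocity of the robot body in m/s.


v = r*(wR + wL)/2 = 0.248*(-0.47 + 3.21)/2 = 0.3398

0.3398 m/s


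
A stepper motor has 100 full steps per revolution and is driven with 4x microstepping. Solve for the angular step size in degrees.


step = 360/(100*4) = 360/400 = 0.9000

0.9000 degrees


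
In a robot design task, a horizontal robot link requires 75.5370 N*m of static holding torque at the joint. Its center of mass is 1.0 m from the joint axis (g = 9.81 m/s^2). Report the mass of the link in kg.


m = tau / (g*L) = 75.5370 / (9.81 * 1.0) = 7.7000

7.7000 kg


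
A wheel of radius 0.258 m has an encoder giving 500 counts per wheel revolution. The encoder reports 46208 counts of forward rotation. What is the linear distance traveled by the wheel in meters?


revs = 46208/500 = 92.416000
d = revs * 2*pi*r = 92.416000 * 2*pi*0.258 = 149.8120

149.8120 m


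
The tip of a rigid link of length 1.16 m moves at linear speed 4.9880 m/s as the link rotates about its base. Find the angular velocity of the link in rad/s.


omega = v / L = 4.9880 / 1.16 = 4.3000

4.3000 rad/s


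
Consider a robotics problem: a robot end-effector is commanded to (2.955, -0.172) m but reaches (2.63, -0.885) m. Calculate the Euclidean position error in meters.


dx = 2.63 - (2.955) = -0.3250, dy = -0.885 - (-0.172) = -0.7130
err = sqrt(0.105625 + 0.508369) = 0.7836

0.7836 m


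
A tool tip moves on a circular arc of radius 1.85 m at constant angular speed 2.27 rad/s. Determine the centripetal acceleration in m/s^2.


a_c = omega^2 * r = 2.27^2 * 1.85 = 9.5329

9.5329 m/s^2


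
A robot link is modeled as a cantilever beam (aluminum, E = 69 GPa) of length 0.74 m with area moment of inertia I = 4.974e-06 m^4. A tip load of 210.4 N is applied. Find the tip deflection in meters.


delta = F*L^3/(3*E*I) = 210.4*0.74^3/(3*6.900e+10*4.974e-06)
      = 85.2591296/1029618 = 8.2807e-05

8.2807e-05 m


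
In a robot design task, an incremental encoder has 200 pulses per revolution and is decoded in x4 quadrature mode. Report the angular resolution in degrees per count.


resolution = 360 / (PPR * 4) = 360 / 800 = 0.4500

0.4500 degrees


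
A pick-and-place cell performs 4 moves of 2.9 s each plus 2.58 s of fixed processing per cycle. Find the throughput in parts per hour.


T_cycle = 4*2.9 + 2.58 = 14.1800 s
rate = 3600/T = 253.8787

253.8787 parts/hour


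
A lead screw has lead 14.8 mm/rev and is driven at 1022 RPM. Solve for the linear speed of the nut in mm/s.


v = lead * (RPM/60) = 14.8*1022/60 = 252.0933

252.0933 mm/s


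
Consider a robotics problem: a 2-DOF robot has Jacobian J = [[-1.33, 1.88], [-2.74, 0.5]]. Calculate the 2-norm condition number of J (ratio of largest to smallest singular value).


JJ^T eigenvalues: trace(JJ^T) = 13.0609, det(JJ^T) = det(J)^2 = 20.12599044
s_max^2 = (13.0609 + sqrt(90.08314705))/2 = 11.27605710
s_min^2 = (13.0609 - sqrt(90.08314705))/2 = 1.78484290
kappa = s_max/s_min = sqrt(11.27605710/1.78484290) = 2.5135

2.5135


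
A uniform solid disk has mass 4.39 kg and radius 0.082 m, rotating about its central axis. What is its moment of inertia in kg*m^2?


I = (1/2)*m*R^2 = 0.5*4.39*0.082^2 = 0.0148

0.0148 kg*m^2


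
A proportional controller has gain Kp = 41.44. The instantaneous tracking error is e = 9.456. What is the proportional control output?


u_P = Kp * e = 41.44 * 9.456 = 391.8566

391.8566


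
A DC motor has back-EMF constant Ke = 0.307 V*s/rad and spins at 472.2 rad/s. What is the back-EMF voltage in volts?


V_emf = Ke * omega = 0.307*472.2 = 144.9654

144.9654 V


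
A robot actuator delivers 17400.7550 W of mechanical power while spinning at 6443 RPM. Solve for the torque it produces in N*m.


omega = 6443 * 2*pi/60 = 674.709382 rad/s
tau = P / omega = 17400.7550 / 674.709382 = 25.7900

25.7900 N*m


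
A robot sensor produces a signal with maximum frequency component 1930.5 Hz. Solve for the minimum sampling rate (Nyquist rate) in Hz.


f_s,min = 2*f_max = 2*1930.5 = 3861.0000

3861.0000 Hz


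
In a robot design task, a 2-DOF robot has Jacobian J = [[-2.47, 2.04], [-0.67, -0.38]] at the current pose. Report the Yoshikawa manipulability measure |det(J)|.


det(J) = -2.47*-0.38 - (2.04)*(-0.67) = 2.3054
|det(J)| = 2.3054

2.3054


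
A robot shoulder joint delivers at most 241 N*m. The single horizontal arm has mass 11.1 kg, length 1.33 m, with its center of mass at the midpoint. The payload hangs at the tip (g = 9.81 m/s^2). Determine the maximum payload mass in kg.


tau_arm = m_arm*g*(L/2) = 11.1*9.81*1.33/2 = 72.4125 N*m
tau_payload = tau_max - tau_arm = 241 - 72.4125 = 168.5875
m_payload = tau_payload / (g*L) = 168.5875 / (9.81*1.33) = 12.9213

12.9213 kg


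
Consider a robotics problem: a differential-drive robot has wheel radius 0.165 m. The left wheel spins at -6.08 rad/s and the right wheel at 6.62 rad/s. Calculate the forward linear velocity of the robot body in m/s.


v = r*(wR + wL)/2 = 0.165*(6.62 + -6.08)/2 = 0.0446

0.0446 m/s


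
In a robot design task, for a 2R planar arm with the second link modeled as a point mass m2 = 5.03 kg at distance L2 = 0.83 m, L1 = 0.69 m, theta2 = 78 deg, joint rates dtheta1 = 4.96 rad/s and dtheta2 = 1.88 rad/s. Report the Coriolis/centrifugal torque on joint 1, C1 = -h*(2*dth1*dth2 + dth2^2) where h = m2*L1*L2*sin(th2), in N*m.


h = m2*L1*L2*sin(th2) = 5.03*0.69*0.83*sin(78 deg) = 2.817731
C1 = -h*(2*4.96*1.88 + 1.88^2) = -2.817731*22.1840 = -62.5085

-62.5085 N*m


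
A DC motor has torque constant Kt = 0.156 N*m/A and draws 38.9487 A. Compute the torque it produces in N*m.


tau = Kt * I = 0.156*38.9487 = 6.0760

6.0760 N*m


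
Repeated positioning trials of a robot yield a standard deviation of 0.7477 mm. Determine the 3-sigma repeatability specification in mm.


repeatability = 3*sigma = 3*0.7477 = 2.2431

2.2431 mm


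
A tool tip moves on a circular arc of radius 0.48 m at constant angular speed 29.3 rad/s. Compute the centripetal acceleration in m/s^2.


a_c = omega^2 * r = 29.3^2 * 0.48 = 412.0752

412.0752 m/s^2


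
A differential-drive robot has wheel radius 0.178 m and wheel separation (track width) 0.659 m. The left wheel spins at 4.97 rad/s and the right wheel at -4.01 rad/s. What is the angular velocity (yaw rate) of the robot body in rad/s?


omega = r*(wR - wL)/L = 0.178*(-4.01 - (4.97))/0.659 = -2.4256

-2.4256 rad/s


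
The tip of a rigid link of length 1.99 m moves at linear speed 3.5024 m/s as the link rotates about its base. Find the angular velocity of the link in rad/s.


omega = v / L = 3.5024 / 1.99 = 1.7600

1.7600 rad/s


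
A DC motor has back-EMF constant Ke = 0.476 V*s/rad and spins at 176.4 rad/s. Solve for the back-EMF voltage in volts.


V_emf = Ke * omega = 0.476*176.4 = 83.9664

83.9664 V


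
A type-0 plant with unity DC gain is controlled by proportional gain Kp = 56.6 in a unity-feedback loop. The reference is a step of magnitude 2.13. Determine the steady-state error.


e_ss = R/(1 + Kp) = 2.13/(1 + 56.6) = 2.13/57.6000 = 0.0370

0.0370


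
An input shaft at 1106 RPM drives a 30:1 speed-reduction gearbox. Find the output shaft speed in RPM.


omega_out = omega_in / N = 1106 / 30 = 36.8667

36.8667 RPM


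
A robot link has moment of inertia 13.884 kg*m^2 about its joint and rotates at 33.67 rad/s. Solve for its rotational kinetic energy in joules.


KE = (1/2)*I*omega^2 = 0.5*13.884*33.67^2 = 7869.9295

7869.9295 J


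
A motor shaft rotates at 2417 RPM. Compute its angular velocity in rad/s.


omega = 2417 * 2*pi/60 = 253.1076

253.1076 rad/s


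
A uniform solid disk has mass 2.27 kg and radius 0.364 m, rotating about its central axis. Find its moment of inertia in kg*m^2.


I = (1/2)*m*R^2 = 0.5*2.27*0.364^2 = 0.1504

0.1504 kg*m^2


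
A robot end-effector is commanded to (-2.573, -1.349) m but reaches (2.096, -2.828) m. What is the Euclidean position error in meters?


dx = 2.096 - (-2.573) = 4.6690, dy = -2.828 - (-1.349) = -1.4790
err = sqrt(21.799561 + 2.187441) = 4.8977

4.8977 m


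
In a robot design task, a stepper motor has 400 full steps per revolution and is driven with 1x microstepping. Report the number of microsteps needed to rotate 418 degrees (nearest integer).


step_size = 360/(400*1) = 360/400 = 0.900000 deg
n = 418/(360/400) = 418*400/360 = 464.4444 -> 464

464 steps


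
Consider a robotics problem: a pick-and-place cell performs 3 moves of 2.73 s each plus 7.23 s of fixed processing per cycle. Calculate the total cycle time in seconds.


T = 3*2.73 + 7.23 = 15.4200

15.4200 s


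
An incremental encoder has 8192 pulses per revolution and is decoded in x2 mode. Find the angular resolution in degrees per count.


resolution = 360 / (PPR * 2) = 360 / 16384 = 0.0220

0.0220 degrees


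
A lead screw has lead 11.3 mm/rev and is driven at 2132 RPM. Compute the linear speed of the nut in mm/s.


v = lead * (RPM/60) = 11.3*2132/60 = 401.5267

401.5267 mm/s


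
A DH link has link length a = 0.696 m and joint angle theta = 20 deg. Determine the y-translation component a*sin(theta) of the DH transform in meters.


a*sin(theta) = 0.696*sin(20 deg) = 0.2380

0.2380 m


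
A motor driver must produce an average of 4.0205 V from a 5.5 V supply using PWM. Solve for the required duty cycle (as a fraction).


D = V_avg/V_supply = 4.0205/5.5 = 0.7310

0.7310


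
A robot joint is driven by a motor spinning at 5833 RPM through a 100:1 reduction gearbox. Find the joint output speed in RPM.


omega_joint = omega_motor / N = 5833 / 100 = 58.3300

58.3300 RPM


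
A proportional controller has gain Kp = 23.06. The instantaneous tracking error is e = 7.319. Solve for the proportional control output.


u_P = Kp * e = 23.06 * 7.319 = 168.7761

168.7761


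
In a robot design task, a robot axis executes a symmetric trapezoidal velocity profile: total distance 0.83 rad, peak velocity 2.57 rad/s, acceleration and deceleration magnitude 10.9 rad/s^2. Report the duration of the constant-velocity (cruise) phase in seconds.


t_acc = v/a = 0.235780 s, d_acc = v^2/(2a) = 0.302977 rad each
d_cruise = 0.83 - 2*0.302977 = 0.224046 rad
t_cruise = d_cruise/v = 0.224046/2.57 = 0.0872

0.0872 s


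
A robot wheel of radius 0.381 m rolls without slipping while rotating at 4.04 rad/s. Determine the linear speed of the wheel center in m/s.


v = omega * r = 4.04 * 0.381 = 1.5392

1.5392 m/s


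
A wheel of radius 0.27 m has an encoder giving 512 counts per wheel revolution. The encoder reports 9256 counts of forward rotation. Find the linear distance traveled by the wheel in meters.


revs = 9256/512 = 18.078125
d = revs * 2*pi*r = 18.078125 * 2*pi*0.27 = 30.6688

30.6688 m


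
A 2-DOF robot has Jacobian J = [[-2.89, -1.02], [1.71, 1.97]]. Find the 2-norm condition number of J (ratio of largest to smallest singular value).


JJ^T eigenvalues: trace(JJ^T) = 16.1975, det(JJ^T) = det(J)^2 = 15.59539081
s_max^2 = (16.1975 + sqrt(199.97744301))/2 = 15.16941905
s_min^2 = (16.1975 - sqrt(199.97744301))/2 = 1.02808095
kappa = s_max/s_min = sqrt(15.16941905/1.02808095) = 3.8412

3.8412


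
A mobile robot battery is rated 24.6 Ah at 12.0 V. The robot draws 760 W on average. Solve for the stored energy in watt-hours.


E = capacity * V = 24.6*12.0 = 295.2000

295.2000 Wh


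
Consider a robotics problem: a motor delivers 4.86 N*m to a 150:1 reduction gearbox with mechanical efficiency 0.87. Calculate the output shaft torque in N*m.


tau_out = tau_in * N * eta = 4.86 * 150 * 0.87 = 634.2300

634.2300 N*m


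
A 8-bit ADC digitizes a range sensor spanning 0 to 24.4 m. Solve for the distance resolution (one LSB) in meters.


res = range / 2^n = 24.4/2^8 = 24.4/256 = 0.0953

0.0953 m


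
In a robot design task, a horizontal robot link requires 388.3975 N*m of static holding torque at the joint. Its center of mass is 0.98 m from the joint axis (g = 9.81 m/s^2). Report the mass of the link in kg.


m = tau / (g*L) = 388.3975 / (9.81 * 0.98) = 40.4000

40.4000 kg


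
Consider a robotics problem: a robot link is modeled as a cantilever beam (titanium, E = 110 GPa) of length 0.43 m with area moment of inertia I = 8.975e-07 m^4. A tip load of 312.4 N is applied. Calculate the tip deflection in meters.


delta = F*L^3/(3*E*I) = 312.4*0.43^3/(3*1.100e+11*8.975e-07)
      = 24.8379868/296175 = 8.3863e-05

8.3863e-05 m


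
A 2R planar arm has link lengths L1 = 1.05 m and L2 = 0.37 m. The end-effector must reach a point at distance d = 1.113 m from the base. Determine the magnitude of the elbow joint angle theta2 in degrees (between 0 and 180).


cos(th2) = (d^2 - L1^2 - L2^2)/(2*L1*L2) = (1.113^2 - 1.05^2 - 0.37^2)/(2*1.05*0.37) = -8.12097812e-04
th2 = acos(-8.12097812e-04) = 90.0465 deg

90.0465 degrees


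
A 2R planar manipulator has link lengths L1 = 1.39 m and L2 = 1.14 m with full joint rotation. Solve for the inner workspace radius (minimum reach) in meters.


r_min = |L1 - L2| = |1.39 - 1.14| = 0.2500

0.2500 m


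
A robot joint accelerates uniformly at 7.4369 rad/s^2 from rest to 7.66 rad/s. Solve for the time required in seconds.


t = delta_omega / alpha = 7.66 / 7.4369 = 1.0300

1.0300 s


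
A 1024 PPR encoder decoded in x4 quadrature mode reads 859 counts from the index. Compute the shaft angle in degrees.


angle = counts * 360 / (PPR*4) = 859 * 360 / 4096 = 75.4980

75.4980 degrees


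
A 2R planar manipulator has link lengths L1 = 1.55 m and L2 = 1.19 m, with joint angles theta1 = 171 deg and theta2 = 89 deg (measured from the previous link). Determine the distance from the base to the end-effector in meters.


x = L1*cos(th1) + L2*cos(th1+th2) = -1.737558
y = L1*sin(th1) + L2*sin(th1+th2) = -0.929448
d = sqrt(x^2 + y^2) = sqrt(3.019108 + 0.863874) = 1.9705

1.9705 m


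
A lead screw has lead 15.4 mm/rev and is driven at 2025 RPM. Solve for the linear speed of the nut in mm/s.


v = lead * (RPM/60) = 15.4*2025/60 = 519.7500

519.7500 mm/s


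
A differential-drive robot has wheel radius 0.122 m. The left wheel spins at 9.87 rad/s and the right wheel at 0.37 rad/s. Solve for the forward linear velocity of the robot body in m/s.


v = r*(wR + wL)/2 = 0.122*(0.37 + 9.87)/2 = 0.6246

0.6246 m/s


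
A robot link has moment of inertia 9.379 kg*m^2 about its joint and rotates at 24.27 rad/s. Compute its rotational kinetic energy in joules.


KE = (1/2)*I*omega^2 = 0.5*9.379*24.27^2 = 2762.2698

2762.2698 J


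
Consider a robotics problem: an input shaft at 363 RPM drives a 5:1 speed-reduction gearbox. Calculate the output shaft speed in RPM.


omega_out = omega_in / N = 363 / 5 = 72.6000

72.6000 RPM


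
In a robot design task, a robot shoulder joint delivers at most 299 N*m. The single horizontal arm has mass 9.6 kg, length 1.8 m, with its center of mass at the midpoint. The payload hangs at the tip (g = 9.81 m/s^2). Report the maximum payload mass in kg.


tau_arm = m_arm*g*(L/2) = 9.6*9.81*1.8/2 = 84.7584 N*m
tau_payload = tau_max - tau_arm = 299 - 84.7584 = 214.2416
m_payload = tau_payload / (g*L) = 214.2416 / (9.81*1.8) = 12.1328

12.1328 kg


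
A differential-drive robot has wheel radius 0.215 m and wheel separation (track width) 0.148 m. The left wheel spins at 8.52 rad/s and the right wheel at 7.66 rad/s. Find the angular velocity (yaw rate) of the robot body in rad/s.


omega = r*(wR - wL)/L = 0.215*(7.66 - (8.52))/0.148 = -1.2493

-1.2493 rad/s


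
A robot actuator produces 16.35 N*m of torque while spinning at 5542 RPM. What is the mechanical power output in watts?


omega = 5542 * 2*pi/60 = 580.356883 rad/s
P = tau * omega = 16.35 * 580.356883 = 9488.8350

9488.8350 W


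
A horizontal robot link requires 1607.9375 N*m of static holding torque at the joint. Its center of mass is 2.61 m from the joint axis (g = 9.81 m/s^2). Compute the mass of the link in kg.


m = tau / (g*L) = 1607.9375 / (9.81 * 2.61) = 62.8000

62.8000 kg


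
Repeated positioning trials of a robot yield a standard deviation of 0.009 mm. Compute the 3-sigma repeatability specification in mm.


repeatability = 3*sigma = 3*0.009 = 0.0270

0.0270 mm


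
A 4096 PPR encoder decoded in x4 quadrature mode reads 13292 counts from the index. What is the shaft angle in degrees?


angle = counts * 360 / (PPR*4) = 13292 * 360 / 16384 = 292.0605

292.0605 degrees


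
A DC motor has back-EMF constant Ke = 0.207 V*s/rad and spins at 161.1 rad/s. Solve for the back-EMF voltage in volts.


V_emf = Ke * omega = 0.207*161.1 = 33.3477

33.3477 V


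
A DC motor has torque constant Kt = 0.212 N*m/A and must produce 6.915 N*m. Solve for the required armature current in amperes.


I = tau / Kt = 6.915/0.212 = 32.6179

32.6179 A


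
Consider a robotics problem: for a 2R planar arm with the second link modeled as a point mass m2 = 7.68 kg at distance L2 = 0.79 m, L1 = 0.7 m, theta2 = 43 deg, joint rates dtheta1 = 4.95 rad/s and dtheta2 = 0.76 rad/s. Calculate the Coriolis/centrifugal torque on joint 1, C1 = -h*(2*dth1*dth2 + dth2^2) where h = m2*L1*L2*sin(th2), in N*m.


h = m2*L1*L2*sin(th2) = 7.68*0.7*0.79*sin(43 deg) = 2.896474
C1 = -h*(2*4.95*0.76 + 0.76^2) = -2.896474*8.1016 = -23.4661

-23.4661 N*m


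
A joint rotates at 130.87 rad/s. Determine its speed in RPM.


RPM = 130.87 * 60/(2*pi) = 1249.7164

1249.7164 RPM


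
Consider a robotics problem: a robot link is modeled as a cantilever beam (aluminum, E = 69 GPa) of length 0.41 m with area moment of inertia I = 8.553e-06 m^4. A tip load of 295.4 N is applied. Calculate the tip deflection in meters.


delta = F*L^3/(3*E*I) = 295.4*0.41^3/(3*6.900e+10*8.553e-06)
      = 20.3592634/1770471 = 1.1499e-05

1.1499e-05 m


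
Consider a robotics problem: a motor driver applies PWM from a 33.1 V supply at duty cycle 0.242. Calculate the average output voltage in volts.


V_avg = V_supply * D = 33.1*0.242 = 8.0102

8.0102 V


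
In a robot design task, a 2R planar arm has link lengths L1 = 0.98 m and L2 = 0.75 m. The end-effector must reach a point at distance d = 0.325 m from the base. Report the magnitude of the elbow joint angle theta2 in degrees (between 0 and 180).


cos(th2) = (d^2 - L1^2 - L2^2)/(2*L1*L2) = (0.325^2 - 0.98^2 - 0.75^2)/(2*0.98*0.75) = -0.96413265
th2 = acos(-0.96413265) = 164.6080 deg

164.6080 degrees


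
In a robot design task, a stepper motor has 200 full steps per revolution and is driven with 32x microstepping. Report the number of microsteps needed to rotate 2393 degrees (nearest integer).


step_size = 360/(200*32) = 360/6400 = 0.056250 deg
n = 2393/(360/6400) = 2393*6400/360 = 42542.2222 -> 42542

42542 steps


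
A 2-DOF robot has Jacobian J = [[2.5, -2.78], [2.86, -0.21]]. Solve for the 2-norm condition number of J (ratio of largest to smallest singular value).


JJ^T eigenvalues: trace(JJ^T) = 22.2021, det(JJ^T) = det(J)^2 = 55.14250564
s_max^2 = (22.2021 + sqrt(272.36322185))/2 = 19.35276530
s_min^2 = (22.2021 - sqrt(272.36322185))/2 = 2.84933470
kappa = s_max/s_min = sqrt(19.35276530/2.84933470) = 2.6062

2.6062


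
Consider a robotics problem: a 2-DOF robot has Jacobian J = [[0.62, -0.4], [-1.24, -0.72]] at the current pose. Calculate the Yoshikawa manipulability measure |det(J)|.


det(J) = 0.62*-0.72 - (-0.4)*(-1.24) = -0.9424
|det(J)| = 0.9424

0.9424


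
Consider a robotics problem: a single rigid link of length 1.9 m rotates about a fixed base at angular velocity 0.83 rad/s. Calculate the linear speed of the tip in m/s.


v = L*omega = 1.9 * 0.83 = 1.5770

1.5770 m/s


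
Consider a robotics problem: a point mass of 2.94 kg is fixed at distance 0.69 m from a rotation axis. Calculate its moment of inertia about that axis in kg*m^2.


I = m*r^2 = 2.94*0.69^2 = 1.3997

1.3997 kg*m^2


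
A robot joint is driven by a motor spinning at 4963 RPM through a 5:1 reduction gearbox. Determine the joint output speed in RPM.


omega_joint = omega_motor / N = 4963 / 5 = 992.6000

992.6000 RPM


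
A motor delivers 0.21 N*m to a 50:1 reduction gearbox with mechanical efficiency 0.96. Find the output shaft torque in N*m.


tau_out = tau_in * N * eta = 0.21 * 50 * 0.96 = 10.0800

10.0800 N*m


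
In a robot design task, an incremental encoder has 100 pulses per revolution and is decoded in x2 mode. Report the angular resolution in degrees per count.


resolution = 360 / (PPR * 2) = 360 / 200 = 1.8000

1.8000 degrees


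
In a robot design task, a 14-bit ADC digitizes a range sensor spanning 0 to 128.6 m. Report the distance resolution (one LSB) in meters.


res = range / 2^n = 128.6/2^14 = 128.6/16384 = 0.0078

0.0078 m


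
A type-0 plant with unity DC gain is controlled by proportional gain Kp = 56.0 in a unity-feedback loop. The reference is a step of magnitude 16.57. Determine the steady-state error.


e_ss = R/(1 + Kp) = 16.57/(1 + 56.0) = 16.57/57.0000 = 0.2907

0.2907


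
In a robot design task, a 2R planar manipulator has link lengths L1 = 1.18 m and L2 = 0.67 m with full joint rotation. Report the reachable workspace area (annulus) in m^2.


r_max = L1 + L2 = 1.8500, r_min = |L1 - L2| = 0.5100
A = pi*(r_max^2 - r_min^2) = pi*(3.4225 - 0.2601) = 9.9350

9.9350 m^2


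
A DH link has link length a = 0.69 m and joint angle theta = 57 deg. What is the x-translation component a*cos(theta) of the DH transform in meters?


a*cos(theta) = 0.69*cos(57 deg) = 0.3758

0.3758 m


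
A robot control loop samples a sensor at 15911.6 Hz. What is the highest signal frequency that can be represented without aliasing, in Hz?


f_max = f_s/2 = 15911.6/2 = 7955.8000

7955.8000 Hz


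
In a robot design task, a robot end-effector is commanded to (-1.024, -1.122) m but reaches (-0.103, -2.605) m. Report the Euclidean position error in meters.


dx = -0.103 - (-1.024) = 0.9210, dy = -2.605 - (-1.122) = -1.4830
err = sqrt(0.848241 + 2.199289) = 1.7457

1.7457 m
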